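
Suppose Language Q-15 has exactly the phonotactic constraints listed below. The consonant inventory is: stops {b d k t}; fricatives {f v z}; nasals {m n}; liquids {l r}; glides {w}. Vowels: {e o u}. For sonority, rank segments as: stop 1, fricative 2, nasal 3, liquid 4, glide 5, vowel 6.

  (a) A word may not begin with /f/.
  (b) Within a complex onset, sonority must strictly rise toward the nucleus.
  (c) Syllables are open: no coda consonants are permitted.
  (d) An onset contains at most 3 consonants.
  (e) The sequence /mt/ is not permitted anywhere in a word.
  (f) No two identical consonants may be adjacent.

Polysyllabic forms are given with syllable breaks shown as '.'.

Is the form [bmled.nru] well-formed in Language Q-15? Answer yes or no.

[bmled.nru] — violates constraint (c): syllable 1 coda /d/ has 1 consonant (> 0) → ill-formed

no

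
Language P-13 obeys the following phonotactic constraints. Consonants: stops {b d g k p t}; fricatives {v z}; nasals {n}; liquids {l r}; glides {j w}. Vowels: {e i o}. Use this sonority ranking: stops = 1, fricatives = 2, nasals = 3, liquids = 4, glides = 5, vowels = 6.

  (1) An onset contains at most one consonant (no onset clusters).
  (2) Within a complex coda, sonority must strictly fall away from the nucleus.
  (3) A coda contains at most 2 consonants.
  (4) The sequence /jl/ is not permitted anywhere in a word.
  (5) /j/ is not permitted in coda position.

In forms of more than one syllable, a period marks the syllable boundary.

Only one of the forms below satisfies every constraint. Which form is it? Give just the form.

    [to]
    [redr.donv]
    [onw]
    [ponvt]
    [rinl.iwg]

[to]

[to] — σ1 onset /t/, coda /∅/ ok → licit
[redr.donv] — violates constraint 2: syllable 1 coda /dr/: /d/ (stop, 1) → /r/ (liquid, 4) does not fall → illicit
[onw] — violates constraint 2: syllable 1 coda /nw/: /n/ (nasal, 3) → /w/ (glide, 5) does not fall → illicit
[ponvt] — violates constraint 3: syllable 1 coda /nvt/ has 3 consonants (> 2) → illicit
[rinl.iwg] — violates constraint 2: syllable 1 coda /nl/: /n/ (nasal, 3) → /l/ (liquid, 4) does not fall → illicit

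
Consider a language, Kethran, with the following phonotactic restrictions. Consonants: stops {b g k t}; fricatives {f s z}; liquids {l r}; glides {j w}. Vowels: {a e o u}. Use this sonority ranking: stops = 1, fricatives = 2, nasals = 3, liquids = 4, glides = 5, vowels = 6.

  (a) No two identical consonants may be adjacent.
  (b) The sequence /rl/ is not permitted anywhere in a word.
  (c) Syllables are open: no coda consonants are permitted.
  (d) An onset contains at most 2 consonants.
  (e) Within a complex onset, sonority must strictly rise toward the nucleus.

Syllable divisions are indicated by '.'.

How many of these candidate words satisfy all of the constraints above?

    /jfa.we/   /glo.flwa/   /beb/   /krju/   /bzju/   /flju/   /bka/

/jfa.we/ — violates constraint (e): syllable 1 onset /jf/: /j/ (glide, 5) → /f/ (fricative, 2) does not rise → not permitted
/glo.flwa/ — violates constraint (d): syllable 2 onset /flw/ has 3 consonants (> 2) → not permitted
/beb/ — violates constraint (c): syllable 1 coda /b/ has 1 consonant (> 0) → not permitted
/krju/ — violates constraint (d): syllable 1 onset /krj/ has 3 consonants (> 2) → not permitted
/bzju/ — violates constraint (d): syllable 1 onset /bzj/ has 3 consonants (> 2) → not permitted
/flju/ — violates constraint (d): syllable 1 onset /flj/ has 3 consonants (> 2) → not permitted
/bka/ — violates constraint (e): syllable 1 onset /bk/: /b/ (stop, 1) → /k/ (stop, 1) does not rise → not permitted
No form is permitted → 0.

0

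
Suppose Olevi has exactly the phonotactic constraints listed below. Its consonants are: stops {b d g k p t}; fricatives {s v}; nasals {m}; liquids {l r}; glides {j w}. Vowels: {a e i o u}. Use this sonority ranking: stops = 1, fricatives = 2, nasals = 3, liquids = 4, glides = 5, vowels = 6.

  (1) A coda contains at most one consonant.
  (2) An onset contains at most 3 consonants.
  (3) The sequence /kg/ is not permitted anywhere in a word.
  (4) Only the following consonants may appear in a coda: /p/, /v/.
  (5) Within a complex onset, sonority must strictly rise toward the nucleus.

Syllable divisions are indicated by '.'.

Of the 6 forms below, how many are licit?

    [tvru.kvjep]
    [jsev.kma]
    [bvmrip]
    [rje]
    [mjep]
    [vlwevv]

[tvru.kvjep] — σ1 onset /tvr/ (1→2→4 rises), coda /∅/ ok; σ2 onset /kvj/ (1→2→5 rises), coda /p/ ok → licit
[jsev.kma] — violates constraint 5: syllable 1 onset /js/: /j/ (glide, 5) → /s/ (fricative, 2) does not rise → illicit
[bvmrip] — violates constraint 2: syllable 1 onset /bvmr/ has 4 consonants (> 3) → illicit
[rje] — σ1 onset /rj/ (4→5 rises), coda /∅/ ok → licit
[mjep] — σ1 onset /mj/ (3→5 rises), coda /p/ ok → licit
[vlwevv] — violates constraint 1: syllable 1 coda /vv/ has 2 consonants (> 1) → illicit
Licit: [tvru.kvjep], [rje], [mjep] → 3.

3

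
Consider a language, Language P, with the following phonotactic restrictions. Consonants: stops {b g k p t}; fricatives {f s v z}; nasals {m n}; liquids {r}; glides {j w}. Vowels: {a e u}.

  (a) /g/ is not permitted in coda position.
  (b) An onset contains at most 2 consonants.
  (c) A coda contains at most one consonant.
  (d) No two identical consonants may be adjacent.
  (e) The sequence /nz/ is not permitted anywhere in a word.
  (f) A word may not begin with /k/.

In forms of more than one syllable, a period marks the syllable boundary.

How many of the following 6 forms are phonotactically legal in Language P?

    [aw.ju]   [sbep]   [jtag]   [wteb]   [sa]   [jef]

5

[aw.ju] — σ1 onset /∅/, coda /w/ ok; σ2 onset /j/, coda /∅/ ok → phonotactically legal
[sbep] — σ1 onset /sb/ (2C), coda /p/ ok → phonotactically legal
[jtag] — violates constraint (a): syllable 1 coda contains /g/ → phonotactically illegal
[wteb] — σ1 onset /wt/ (2C), coda /b/ ok → phonotactically legal
[sa] — σ1 onset /s/, coda /∅/ ok → phonotactically legal
[jef] — σ1 onset /j/, coda /f/ ok → phonotactically legal
Phonotactically legal: [aw.ju], [sbep], [wteb], [sa], [jef] → 5.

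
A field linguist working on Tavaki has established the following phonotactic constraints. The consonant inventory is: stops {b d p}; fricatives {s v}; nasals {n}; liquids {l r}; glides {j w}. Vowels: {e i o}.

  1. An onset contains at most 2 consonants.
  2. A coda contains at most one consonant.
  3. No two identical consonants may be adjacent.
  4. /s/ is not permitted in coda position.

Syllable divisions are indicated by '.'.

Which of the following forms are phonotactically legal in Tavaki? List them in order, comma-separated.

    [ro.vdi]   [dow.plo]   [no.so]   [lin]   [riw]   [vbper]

[ro.vdi], [dow.plo], [no.so], [lin], [riw]

[ro.vdi] — σ1 onset /r/, coda /∅/ ok; σ2 onset /vd/ (2C), coda /∅/ ok → phonotactically legal
[dow.plo] — σ1 onset /d/, coda /w/ ok; σ2 onset /pl/ (2C), coda /∅/ ok → phonotactically legal
[no.so] — σ1 onset /n/, coda /∅/ ok; σ2 onset /s/, coda /∅/ ok → phonotactically legal
[lin] — σ1 onset /l/, coda /n/ ok → phonotactically legal
[riw] — σ1 onset /r/, coda /w/ ok → phonotactically legal
[vbper] — violates constraint 1: syllable 1 onset /vbp/ has 3 consonants (> 2) → phonotactically illegal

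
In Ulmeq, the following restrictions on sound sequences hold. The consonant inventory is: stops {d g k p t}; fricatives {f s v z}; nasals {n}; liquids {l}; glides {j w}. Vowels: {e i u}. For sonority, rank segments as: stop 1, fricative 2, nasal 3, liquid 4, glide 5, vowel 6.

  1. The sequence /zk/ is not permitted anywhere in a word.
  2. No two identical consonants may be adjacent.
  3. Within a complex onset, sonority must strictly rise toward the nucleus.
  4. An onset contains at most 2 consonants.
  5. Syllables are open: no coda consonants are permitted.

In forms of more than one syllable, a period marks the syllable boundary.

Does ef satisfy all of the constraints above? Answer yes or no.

ef — violates constraint 5: syllable 1 coda /f/ has 1 consonant (> 0) → illicit

no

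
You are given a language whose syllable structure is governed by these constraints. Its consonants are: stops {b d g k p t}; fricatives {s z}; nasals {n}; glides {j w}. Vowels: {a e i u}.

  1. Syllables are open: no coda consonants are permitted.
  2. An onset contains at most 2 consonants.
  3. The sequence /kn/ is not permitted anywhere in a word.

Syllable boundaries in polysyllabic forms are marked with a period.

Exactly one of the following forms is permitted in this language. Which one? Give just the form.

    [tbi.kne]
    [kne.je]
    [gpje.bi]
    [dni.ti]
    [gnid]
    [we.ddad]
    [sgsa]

[tbi.kne] — violates constraint 3: contains banned sequence /kn/ → not permitted
[kne.je] — violates constraint 3: contains banned sequence /kn/ → not permitted
[gpje.bi] — violates constraint 2: syllable 1 onset /gpj/ has 3 consonants (> 2) → not permitted
[dni.ti] — σ1 onset /dn/ (2C), coda /∅/ ok; σ2 onset /t/, coda /∅/ ok → permitted
[gnid] — violates constraint 1: syllable 1 coda /d/ has 1 consonant (> 0) → not permitted
[we.ddad] — violates constraint 1: syllable 2 coda /d/ has 1 consonant (> 0) → not permitted
[sgsa] — violates constraint 2: syllable 1 onset /sgs/ has 3 consonants (> 2) → not permitted

[dni.ti]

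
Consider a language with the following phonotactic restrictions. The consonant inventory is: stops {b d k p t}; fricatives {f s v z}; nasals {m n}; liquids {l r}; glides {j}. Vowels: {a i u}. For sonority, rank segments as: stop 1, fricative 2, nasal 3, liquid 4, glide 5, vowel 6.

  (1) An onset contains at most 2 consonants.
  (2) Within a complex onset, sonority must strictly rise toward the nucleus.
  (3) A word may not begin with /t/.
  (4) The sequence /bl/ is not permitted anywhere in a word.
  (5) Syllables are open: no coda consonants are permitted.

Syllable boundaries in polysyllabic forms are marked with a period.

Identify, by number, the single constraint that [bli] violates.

[bli]: contains banned sequence /bl/.
This is a violation of constraint 4: "The sequence /bl/ is not permitted anywhere in a word."
The remaining constraints (1, 2, 3, 5) are satisfied.

4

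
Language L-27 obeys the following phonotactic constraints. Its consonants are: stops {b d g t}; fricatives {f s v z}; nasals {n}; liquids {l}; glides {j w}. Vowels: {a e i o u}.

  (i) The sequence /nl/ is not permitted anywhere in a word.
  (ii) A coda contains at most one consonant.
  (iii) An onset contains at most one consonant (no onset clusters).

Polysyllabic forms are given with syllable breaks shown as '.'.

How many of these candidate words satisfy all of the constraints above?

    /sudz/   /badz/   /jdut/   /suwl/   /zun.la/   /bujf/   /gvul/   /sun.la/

/sudz/ — violates constraint (ii): syllable 1 coda /dz/ has 2 consonants (> 1) → not permitted
/badz/ — violates constraint (ii): syllable 1 coda /dz/ has 2 consonants (> 1) → not permitted
/jdut/ — violates constraint (iii): syllable 1 onset /jd/ has 2 consonants (> 1) → not permitted
/suwl/ — violates constraint (ii): syllable 1 coda /wl/ has 2 consonants (> 1) → not permitted
/zun.la/ — violates constraint (i): contains banned sequence /nl/ → not permitted
/bujf/ — violates constraint (ii): syllable 1 coda /jf/ has 2 consonants (> 1) → not permitted
/gvul/ — violates constraint (iii): syllable 1 onset /gv/ has 2 consonants (> 1) → not permitted
/sun.la/ — violates constraint (i): contains banned sequence /nl/ → not permitted
No form is permitted → 0.

0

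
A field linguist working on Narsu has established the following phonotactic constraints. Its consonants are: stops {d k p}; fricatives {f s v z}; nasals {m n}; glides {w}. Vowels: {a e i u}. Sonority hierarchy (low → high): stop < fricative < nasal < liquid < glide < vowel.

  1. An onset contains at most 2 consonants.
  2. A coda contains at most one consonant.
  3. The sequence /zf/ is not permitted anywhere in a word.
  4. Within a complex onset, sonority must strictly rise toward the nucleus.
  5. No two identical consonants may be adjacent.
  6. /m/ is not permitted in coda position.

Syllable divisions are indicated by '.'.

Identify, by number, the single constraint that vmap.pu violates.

vmap.pu: adjacent identical consonants /pp/.
This is a violation of constraint 5: "No two identical consonants may be adjacent."
The remaining constraints (1, 2, 3, 4, 6) are satisfied.

5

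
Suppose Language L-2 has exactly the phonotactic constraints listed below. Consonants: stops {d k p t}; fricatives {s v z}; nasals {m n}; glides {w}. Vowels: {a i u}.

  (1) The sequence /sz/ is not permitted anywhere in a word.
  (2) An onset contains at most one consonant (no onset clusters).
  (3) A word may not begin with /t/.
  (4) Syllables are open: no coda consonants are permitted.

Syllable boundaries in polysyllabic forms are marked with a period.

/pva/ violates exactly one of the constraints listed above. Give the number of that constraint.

/pva/: syllable 1 onset /pv/ has 2 consonants (> 1).
This is a violation of constraint 2: "An onset contains at most one consonant (no onset clusters)."
The remaining constraints (1, 3, 4) are satisfied.

2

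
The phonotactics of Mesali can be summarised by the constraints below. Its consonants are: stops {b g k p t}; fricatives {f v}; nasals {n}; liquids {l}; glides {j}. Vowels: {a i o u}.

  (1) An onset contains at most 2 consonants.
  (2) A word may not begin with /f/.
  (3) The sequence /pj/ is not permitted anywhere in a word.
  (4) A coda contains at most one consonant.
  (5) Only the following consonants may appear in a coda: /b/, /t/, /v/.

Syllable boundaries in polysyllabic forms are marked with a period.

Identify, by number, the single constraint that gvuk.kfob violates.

5

gvuk.kfob: syllable 1 coda contains /k/, which is not a licensed coda consonant.
This is a violation of constraint 5: "Only the following consonants may appear in a coda: /b/, /t/, /v/."
The remaining constraints (1, 2, 3, 4) are satisfied.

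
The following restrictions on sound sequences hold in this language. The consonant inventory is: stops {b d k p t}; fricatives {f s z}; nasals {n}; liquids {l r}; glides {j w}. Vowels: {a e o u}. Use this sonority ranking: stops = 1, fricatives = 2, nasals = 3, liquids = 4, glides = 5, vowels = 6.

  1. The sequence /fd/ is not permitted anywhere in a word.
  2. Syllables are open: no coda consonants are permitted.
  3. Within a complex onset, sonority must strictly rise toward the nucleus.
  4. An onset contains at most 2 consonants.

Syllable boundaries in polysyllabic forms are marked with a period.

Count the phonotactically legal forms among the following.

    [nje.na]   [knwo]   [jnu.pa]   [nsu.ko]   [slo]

2

[nje.na] — σ1 onset /nj/ (3→5 rises), coda /∅/ ok; σ2 onset /n/, coda /∅/ ok → phonotactically legal
[knwo] — violates constraint 4: syllable 1 onset /knw/ has 3 consonants (> 2) → phonotactically illegal
[jnu.pa] — violates constraint 3: syllable 1 onset /jn/: /j/ (glide, 5) → /n/ (nasal, 3) does not rise → phonotactically illegal
[nsu.ko] — violates constraint 3: syllable 1 onset /ns/: /n/ (nasal, 3) → /s/ (fricative, 2) does not rise → phonotactically illegal
[slo] — σ1 onset /sl/ (2→4 rises), coda /∅/ ok → phonotactically legal
Phonotactically legal: [nje.na], [slo] → 2.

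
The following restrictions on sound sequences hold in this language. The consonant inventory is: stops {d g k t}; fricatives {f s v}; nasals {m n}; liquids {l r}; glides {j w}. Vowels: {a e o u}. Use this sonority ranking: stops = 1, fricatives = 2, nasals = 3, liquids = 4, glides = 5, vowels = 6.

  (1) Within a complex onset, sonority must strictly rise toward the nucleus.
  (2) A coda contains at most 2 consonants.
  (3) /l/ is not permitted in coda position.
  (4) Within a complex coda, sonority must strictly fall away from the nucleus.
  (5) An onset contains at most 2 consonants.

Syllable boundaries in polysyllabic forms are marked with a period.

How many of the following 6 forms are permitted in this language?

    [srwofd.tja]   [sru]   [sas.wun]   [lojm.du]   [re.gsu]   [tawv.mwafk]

5

[srwofd.tja] — violates constraint 5: syllable 1 onset /srw/ has 3 consonants (> 2) → not permitted
[sru] — σ1 onset /sr/ (2→4 rises), coda /∅/ ok → permitted
[sas.wun] — σ1 onset /s/, coda /s/ ok; σ2 onset /w/, coda /n/ ok → permitted
[lojm.du] — σ1 onset /l/, coda /jm/ (5→3 falls) ok; σ2 onset /d/, coda /∅/ ok → permitted
[re.gsu] — σ1 onset /r/, coda /∅/ ok; σ2 onset /gs/ (1→2 rises), coda /∅/ ok → permitted
[tawv.mwafk] — σ1 onset /t/, coda /wv/ (5→2 falls) ok; σ2 onset /mw/ (3→5 rises), coda /fk/ (2→1 falls) ok → permitted
Permitted: [sru], [sas.wun], [lojm.du], [re.gsu], [tawv.mwafk] → 5.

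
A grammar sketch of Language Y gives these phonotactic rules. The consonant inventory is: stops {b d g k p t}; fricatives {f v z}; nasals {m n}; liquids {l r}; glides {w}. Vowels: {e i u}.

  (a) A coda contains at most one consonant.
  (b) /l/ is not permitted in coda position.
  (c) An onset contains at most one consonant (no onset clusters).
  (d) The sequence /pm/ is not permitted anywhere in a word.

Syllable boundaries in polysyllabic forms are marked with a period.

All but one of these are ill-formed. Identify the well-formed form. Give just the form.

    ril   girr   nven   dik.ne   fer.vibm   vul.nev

ril — violates constraint (b): syllable 1 coda contains /l/ → ill-formed
girr — violates constraint (a): syllable 1 coda /rr/ has 2 consonants (> 1) → ill-formed
nven — violates constraint (c): syllable 1 onset /nv/ has 2 consonants (> 1) → ill-formed
dik.ne — σ1 onset /d/, coda /k/ ok; σ2 onset /n/, coda /∅/ ok → well-formed
fer.vibm — violates constraint (a): syllable 2 coda /bm/ has 2 consonants (> 1) → ill-formed
vul.nev — violates constraint (b): syllable 1 coda contains /l/ → ill-formed

dik.ne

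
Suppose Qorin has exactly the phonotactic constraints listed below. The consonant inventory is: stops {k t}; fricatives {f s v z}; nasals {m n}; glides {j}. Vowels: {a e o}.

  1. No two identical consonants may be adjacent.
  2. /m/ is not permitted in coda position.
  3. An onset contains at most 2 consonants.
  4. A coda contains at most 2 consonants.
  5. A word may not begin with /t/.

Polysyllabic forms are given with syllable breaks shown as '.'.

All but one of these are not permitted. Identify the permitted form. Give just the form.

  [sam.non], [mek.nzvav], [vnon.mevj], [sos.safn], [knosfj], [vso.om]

[vnon.mevj]

[sam.non] — violates constraint 2: syllable 1 coda contains /m/ → not permitted
[mek.nzvav] — violates constraint 3: syllable 2 onset /nzv/ has 3 consonants (> 2) → not permitted
[vnon.mevj] — σ1 onset /vn/ (2C), coda /n/ ok; σ2 onset /m/, coda /vj/ (2C) ok → permitted
[sos.safn] — violates constraint 1: adjacent identical consonants /ss/ → not permitted
[knosfj] — violates constraint 4: syllable 1 coda /sfj/ has 3 consonants (> 2) → not permitted
[vso.om] — violates constraint 2: syllable 2 coda contains /m/ → not permitted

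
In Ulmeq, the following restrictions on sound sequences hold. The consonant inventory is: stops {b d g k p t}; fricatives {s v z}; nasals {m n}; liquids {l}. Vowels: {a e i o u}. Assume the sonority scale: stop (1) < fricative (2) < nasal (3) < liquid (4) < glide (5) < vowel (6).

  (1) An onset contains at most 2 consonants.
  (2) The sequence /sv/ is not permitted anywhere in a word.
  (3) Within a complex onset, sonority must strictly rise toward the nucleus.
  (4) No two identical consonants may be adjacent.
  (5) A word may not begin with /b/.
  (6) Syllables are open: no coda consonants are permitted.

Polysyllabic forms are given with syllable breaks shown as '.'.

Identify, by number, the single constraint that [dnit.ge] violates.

[dnit.ge]: syllable 1 coda /t/ has 1 consonant (> 0).
This is a violation of constraint 6: "Syllables are open: no coda consonants are permitted."
The remaining constraints (1, 2, 3, 4, 5) are satisfied.

6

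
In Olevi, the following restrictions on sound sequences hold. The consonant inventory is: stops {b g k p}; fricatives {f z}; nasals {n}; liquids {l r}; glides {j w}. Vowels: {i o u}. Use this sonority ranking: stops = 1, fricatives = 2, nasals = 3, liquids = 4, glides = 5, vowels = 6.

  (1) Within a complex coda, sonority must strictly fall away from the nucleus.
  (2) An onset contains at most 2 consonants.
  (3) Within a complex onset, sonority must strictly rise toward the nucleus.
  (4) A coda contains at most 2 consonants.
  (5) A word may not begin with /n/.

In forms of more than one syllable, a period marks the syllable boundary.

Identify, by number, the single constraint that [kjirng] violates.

4

[kjirng]: syllable 1 coda /rng/ has 3 consonants (> 2).
This is a violation of constraint 4: "A coda contains at most 2 consonants."
The remaining constraints (1, 2, 3, 5) are satisfied.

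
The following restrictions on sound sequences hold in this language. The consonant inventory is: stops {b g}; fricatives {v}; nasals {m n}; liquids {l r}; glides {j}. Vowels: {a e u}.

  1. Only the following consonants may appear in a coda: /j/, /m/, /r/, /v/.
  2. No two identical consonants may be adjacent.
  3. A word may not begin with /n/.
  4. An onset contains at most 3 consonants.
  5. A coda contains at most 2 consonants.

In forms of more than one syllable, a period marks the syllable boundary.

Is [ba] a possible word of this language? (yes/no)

yes

[ba] — σ1 onset /b/, coda /∅/ ok → permitted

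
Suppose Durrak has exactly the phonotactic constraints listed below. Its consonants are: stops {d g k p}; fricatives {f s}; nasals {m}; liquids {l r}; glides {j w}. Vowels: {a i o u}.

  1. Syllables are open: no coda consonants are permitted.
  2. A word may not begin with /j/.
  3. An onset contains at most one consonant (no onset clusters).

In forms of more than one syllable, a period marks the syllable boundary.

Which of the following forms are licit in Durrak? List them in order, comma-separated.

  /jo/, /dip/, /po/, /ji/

/jo/ — violates constraint 2: word begins with /j/ → illicit
/dip/ — violates constraint 1: syllable 1 coda /p/ has 1 consonant (> 0) → illicit
/po/ — σ1 onset /p/, coda /∅/ ok → licit
/ji/ — violates constraint 2: word begins with /j/ → illicit

/po/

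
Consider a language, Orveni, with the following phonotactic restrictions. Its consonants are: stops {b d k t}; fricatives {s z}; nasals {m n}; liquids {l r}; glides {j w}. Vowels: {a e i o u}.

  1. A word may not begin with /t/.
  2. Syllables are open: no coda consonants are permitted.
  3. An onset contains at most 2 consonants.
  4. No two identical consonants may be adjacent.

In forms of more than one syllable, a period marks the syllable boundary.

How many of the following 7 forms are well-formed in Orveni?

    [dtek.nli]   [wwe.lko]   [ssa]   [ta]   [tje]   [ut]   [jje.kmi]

0

[dtek.nli] — violates constraint 2: syllable 1 coda /k/ has 1 consonant (> 0) → ill-formed
[wwe.lko] — violates constraint 4: adjacent identical consonants /ww/ → ill-formed
[ssa] — violates constraint 4: adjacent identical consonants /ss/ → ill-formed
[ta] — violates constraint 1: word begins with /t/ → ill-formed
[tje] — violates constraint 1: word begins with /t/ → ill-formed
[ut] — violates constraint 2: syllable 1 coda /t/ has 1 consonant (> 0) → ill-formed
[jje.kmi] — violates constraint 4: adjacent identical consonants /jj/ → ill-formed
No form is well-formed → 0.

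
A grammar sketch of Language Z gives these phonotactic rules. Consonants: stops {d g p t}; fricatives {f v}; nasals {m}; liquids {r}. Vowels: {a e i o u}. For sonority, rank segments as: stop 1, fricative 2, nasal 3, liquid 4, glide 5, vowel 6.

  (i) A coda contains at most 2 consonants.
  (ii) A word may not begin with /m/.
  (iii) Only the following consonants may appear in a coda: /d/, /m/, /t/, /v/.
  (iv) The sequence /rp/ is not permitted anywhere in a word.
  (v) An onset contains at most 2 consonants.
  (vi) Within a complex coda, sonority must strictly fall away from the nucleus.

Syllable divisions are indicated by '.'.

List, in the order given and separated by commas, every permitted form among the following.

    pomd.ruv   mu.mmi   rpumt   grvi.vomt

pomd.ruv

pomd.ruv — σ1 onset /p/, coda /md/ (3→1 falls) ok; σ2 onset /r/, coda /v/ ok → permitted
mu.mmi — violates constraint (ii): word begins with /m/ → not permitted
rpumt — violates constraint (iv): contains banned sequence /rp/ → not permitted
grvi.vomt — violates constraint (v): syllable 1 onset /grv/ has 3 consonants (> 2) → not permitted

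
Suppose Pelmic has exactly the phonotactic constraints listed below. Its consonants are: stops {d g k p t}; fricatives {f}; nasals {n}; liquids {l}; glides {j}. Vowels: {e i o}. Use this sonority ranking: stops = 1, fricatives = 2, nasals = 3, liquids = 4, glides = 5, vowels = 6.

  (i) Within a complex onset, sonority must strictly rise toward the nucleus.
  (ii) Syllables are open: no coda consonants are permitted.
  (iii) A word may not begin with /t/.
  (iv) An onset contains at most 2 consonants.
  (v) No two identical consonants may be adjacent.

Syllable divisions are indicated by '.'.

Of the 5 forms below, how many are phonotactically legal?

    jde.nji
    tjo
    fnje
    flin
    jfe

0

jde.nji — violates constraint (i): syllable 1 onset /jd/: /j/ (glide, 5) → /d/ (stop, 1) does not rise → phonotactically illegal
tjo — violates constraint (iii): word begins with /t/ → phonotactically illegal
fnje — violates constraint (iv): syllable 1 onset /fnj/ has 3 consonants (> 2) → phonotactically illegal
flin — violates constraint (ii): syllable 1 coda /n/ has 1 consonant (> 0) → phonotactically illegal
jfe — violates constraint (i): syllable 1 onset /jf/: /j/ (glide, 5) → /f/ (fricative, 2) does not rise → phonotactically illegal
No form is phonotactically legal → 0.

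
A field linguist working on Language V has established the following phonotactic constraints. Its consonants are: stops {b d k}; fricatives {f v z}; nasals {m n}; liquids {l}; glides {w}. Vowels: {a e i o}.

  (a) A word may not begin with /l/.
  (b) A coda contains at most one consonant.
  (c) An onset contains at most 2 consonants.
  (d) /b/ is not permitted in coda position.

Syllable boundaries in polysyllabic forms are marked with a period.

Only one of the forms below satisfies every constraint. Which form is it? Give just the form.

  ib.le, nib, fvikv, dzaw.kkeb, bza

ib.le — violates constraint (d): syllable 1 coda contains /b/ → ill-formed
nib — violates constraint (d): syllable 1 coda contains /b/ → ill-formed
fvikv — violates constraint (b): syllable 1 coda /kv/ has 2 consonants (> 1) → ill-formed
dzaw.kkeb — violates constraint (d): syllable 2 coda contains /b/ → ill-formed
bza — σ1 onset /bz/ (2C), coda /∅/ ok → well-formed

bza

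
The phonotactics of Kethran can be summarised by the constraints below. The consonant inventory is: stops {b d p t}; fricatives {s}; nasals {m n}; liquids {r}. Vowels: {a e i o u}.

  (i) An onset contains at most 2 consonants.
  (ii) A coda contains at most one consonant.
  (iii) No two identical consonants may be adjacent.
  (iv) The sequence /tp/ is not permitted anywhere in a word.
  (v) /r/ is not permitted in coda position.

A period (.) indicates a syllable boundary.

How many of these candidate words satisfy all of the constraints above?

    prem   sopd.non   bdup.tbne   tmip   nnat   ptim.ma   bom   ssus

prem — σ1 onset /pr/ (2C), coda /m/ ok → permitted
sopd.non — violates constraint (ii): syllable 1 coda /pd/ has 2 consonants (> 1) → not permitted
bdup.tbne — violates constraint (i): syllable 2 onset /tbn/ has 3 consonants (> 2) → not permitted
tmip — σ1 onset /tm/ (2C), coda /p/ ok → permitted
nnat — violates constraint (iii): adjacent identical consonants /nn/ → not permitted
ptim.ma — violates constraint (iii): adjacent identical consonants /mm/ → not permitted
bom — σ1 onset /b/, coda /m/ ok → permitted
ssus — violates constraint (iii): adjacent identical consonants /ss/ → not permitted
Permitted: prem, tmip, bom → 3.

3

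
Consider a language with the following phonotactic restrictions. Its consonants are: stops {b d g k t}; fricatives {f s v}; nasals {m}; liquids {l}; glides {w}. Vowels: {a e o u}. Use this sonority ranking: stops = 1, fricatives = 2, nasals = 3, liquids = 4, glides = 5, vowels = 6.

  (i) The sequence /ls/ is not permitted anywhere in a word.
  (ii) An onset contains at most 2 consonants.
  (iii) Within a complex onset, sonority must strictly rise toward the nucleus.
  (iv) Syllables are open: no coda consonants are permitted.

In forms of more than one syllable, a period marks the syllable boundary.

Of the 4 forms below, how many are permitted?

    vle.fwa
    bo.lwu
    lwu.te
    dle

4

vle.fwa — σ1 onset /vl/ (2→4 rises), coda /∅/ ok; σ2 onset /fw/ (2→5 rises), coda /∅/ ok → permitted
bo.lwu — σ1 onset /b/, coda /∅/ ok; σ2 onset /lw/ (4→5 rises), coda /∅/ ok → permitted
lwu.te — σ1 onset /lw/ (4→5 rises), coda /∅/ ok; σ2 onset /t/, coda /∅/ ok → permitted
dle — σ1 onset /dl/ (1→4 rises), coda /∅/ ok → permitted
Permitted: vle.fwa, bo.lwu, lwu.te, dle → 4.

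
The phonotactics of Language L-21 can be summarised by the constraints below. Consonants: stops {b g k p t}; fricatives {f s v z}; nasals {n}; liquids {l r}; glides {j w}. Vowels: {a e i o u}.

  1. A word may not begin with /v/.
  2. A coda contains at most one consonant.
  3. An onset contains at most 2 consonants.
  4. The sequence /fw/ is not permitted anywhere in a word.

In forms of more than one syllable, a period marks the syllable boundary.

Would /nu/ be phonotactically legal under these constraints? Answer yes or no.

/nu/ — σ1 onset /n/, coda /∅/ ok → phonotactically legal

yes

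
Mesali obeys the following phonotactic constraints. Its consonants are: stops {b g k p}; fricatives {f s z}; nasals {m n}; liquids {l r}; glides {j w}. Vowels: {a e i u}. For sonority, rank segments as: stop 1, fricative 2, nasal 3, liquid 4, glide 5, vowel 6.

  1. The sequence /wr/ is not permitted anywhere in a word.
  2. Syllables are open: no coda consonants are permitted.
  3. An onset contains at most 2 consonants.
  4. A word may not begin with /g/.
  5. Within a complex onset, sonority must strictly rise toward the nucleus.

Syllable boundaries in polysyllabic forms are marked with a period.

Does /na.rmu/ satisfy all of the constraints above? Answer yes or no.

no

/na.rmu/ — violates constraint 5: syllable 2 onset /rm/: /r/ (liquid, 4) → /m/ (nasal, 3) does not rise → illicit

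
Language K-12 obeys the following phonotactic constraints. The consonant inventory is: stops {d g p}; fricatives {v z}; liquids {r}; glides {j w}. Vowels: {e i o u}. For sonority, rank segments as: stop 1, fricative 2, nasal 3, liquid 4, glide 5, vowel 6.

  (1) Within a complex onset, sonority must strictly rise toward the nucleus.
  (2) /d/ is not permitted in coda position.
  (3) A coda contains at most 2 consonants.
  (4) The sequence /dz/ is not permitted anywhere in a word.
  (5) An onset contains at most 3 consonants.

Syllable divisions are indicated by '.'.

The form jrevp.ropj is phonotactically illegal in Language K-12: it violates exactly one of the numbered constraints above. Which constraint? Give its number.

jrevp.ropj: syllable 1 onset /jr/: /j/ (glide, 5) → /r/ (liquid, 4) does not rise.
This is a violation of constraint 1: "Within a complex onset, sonority must strictly rise toward the nucleus."
The remaining constraints (2, 3, 4, 5) are satisfied.

1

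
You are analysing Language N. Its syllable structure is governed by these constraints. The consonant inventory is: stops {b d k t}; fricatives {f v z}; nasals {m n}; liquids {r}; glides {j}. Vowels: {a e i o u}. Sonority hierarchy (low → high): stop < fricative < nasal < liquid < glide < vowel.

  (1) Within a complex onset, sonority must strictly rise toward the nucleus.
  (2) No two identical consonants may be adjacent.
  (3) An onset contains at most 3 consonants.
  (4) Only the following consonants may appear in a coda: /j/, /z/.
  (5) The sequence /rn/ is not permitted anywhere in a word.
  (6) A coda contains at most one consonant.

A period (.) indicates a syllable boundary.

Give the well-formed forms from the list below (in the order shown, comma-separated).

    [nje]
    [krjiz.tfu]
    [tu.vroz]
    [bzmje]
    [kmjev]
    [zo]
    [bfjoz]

[nje], [krjiz.tfu], [tu.vroz], [zo], [bfjoz]

[nje] — σ1 onset /nj/ (3→5 rises), coda /∅/ ok → well-formed
[krjiz.tfu] — σ1 onset /krj/ (1→4→5 rises), coda /z/ ok; σ2 onset /tf/ (1→2 rises), coda /∅/ ok → well-formed
[tu.vroz] — σ1 onset /t/, coda /∅/ ok; σ2 onset /vr/ (2→4 rises), coda /z/ ok → well-formed
[bzmje] — violates constraint 3: syllable 1 onset /bzmj/ has 4 consonants (> 3) → ill-formed
[kmjev] — violates constraint 4: syllable 1 coda contains /v/, which is not a licensed coda consonant → ill-formed
[zo] — σ1 onset /z/, coda /∅/ ok → well-formed
[bfjoz] — σ1 onset /bfj/ (1→2→5 rises), coda /z/ ok → well-formed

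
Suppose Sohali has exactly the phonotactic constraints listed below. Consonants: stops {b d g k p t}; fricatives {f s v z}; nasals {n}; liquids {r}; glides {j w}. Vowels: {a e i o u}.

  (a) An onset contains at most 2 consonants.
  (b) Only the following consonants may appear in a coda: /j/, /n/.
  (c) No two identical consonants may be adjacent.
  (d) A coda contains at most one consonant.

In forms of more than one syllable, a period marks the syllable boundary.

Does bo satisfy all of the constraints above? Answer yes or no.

bo — σ1 onset /b/, coda /∅/ ok → permitted

yes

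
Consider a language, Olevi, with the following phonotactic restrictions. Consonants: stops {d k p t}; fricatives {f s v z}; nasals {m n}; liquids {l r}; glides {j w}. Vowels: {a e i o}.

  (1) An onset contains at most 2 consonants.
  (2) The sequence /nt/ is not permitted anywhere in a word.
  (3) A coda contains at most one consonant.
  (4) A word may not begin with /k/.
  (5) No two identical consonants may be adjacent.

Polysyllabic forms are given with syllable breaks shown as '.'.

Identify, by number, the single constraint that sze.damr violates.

3

sze.damr: syllable 2 coda /mr/ has 2 consonants (> 1).
This is a violation of constraint 3: "A coda contains at most one consonant."
The remaining constraints (1, 2, 4, 5) are satisfied.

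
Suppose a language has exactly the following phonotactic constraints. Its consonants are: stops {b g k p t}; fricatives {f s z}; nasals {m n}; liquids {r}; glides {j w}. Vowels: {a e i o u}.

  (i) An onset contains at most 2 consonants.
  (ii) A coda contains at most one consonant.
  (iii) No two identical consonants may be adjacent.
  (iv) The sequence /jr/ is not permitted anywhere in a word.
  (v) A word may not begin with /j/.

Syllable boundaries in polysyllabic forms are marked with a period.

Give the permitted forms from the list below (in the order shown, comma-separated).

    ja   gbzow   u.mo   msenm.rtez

u.mo

ja — violates constraint (v): word begins with /j/ → not permitted
gbzow — violates constraint (i): syllable 1 onset /gbz/ has 3 consonants (> 2) → not permitted
u.mo — σ1 onset /∅/, coda /∅/ ok; σ2 onset /m/, coda /∅/ ok → permitted
msenm.rtez — violates constraint (ii): syllable 1 coda /nm/ has 2 consonants (> 1) → not permitted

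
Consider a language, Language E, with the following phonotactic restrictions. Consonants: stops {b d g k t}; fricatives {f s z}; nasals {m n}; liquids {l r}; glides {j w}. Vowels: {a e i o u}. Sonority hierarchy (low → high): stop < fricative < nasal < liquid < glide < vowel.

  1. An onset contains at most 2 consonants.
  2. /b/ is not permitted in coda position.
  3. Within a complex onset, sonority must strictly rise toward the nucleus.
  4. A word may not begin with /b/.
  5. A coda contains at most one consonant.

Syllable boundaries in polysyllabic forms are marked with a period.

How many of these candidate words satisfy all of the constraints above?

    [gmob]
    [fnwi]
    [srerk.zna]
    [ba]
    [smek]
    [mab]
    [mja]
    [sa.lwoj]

[gmob] — violates constraint 2: syllable 1 coda contains /b/ → ill-formed
[fnwi] — violates constraint 1: syllable 1 onset /fnw/ has 3 consonants (> 2) → ill-formed
[srerk.zna] — violates constraint 5: syllable 1 coda /rk/ has 2 consonants (> 1) → ill-formed
[ba] — violates constraint 4: word begins with /b/ → ill-formed
[smek] — σ1 onset /sm/ (2→3 rises), coda /k/ ok → well-formed
[mab] — violates constraint 2: syllable 1 coda contains /b/ → ill-formed
[mja] — σ1 onset /mj/ (3→5 rises), coda /∅/ ok → well-formed
[sa.lwoj] — σ1 onset /s/, coda /∅/ ok; σ2 onset /lw/ (4→5 rises), coda /j/ ok → well-formed
Well-formed: [smek], [mja], [sa.lwoj] → 3.

3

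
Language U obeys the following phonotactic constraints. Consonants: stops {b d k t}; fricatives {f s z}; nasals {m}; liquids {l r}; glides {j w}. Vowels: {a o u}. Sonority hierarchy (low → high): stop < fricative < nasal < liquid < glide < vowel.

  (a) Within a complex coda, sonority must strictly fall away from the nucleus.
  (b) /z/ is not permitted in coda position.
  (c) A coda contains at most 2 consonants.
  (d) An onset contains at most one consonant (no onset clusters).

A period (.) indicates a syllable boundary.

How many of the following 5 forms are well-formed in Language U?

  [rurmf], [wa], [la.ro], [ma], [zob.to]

4

[rurmf] — violates constraint (c): syllable 1 coda /rmf/ has 3 consonants (> 2) → ill-formed
[wa] — σ1 onset /w/, coda /∅/ ok → well-formed
[la.ro] — σ1 onset /l/, coda /∅/ ok; σ2 onset /r/, coda /∅/ ok → well-formed
[ma] — σ1 onset /m/, coda /∅/ ok → well-formed
[zob.to] — σ1 onset /z/, coda /b/ ok; σ2 onset /t/, coda /∅/ ok → well-formed
Well-formed: [wa], [la.ro], [ma], [zob.to] → 4.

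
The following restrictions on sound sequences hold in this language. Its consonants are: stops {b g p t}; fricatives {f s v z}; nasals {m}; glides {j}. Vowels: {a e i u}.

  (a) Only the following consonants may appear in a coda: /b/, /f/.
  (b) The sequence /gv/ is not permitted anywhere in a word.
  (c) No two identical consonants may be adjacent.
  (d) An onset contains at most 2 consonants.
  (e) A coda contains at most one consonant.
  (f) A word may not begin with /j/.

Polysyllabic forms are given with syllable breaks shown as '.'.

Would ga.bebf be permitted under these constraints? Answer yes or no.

no

ga.bebf — violates constraint (e): syllable 2 coda /bf/ has 2 consonants (> 1) → not permitted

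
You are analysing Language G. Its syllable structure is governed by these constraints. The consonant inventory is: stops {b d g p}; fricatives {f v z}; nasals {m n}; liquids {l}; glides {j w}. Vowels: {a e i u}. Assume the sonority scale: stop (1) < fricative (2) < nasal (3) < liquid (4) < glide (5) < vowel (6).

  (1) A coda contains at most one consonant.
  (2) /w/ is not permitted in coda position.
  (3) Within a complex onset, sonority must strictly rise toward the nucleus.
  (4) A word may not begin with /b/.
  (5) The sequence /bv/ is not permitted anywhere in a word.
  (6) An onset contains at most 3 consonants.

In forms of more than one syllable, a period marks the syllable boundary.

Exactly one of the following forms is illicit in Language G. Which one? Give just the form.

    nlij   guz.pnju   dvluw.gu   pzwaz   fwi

dvluw.gu

nlij — σ1 onset /nl/ (3→4 rises), coda /j/ ok → licit
guz.pnju — σ1 onset /g/, coda /z/ ok; σ2 onset /pnj/ (1→3→5 rises), coda /∅/ ok → licit
dvluw.gu — violates constraint 2: syllable 1 coda contains /w/ → illicit
pzwaz — σ1 onset /pzw/ (1→2→5 rises), coda /z/ ok → licit
fwi — σ1 onset /fw/ (2→5 rises), coda /∅/ ok → licit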